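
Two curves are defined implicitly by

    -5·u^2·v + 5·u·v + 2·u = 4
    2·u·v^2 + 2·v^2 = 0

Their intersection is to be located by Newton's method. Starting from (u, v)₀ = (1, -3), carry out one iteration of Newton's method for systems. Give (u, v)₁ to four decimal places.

(1.1176, -1.4118)

At (1, -3): F = (-2.0000, 36.0000).
Jacobian J = [[-10·u·v + 5·v + 2, -5·u^2 + 5·u], [2·v^2, 4·u·v + 4·v]].
At the point, J = [[17.0000, 0.0000], [18.0000, -24.0000]] (det J = -408.0000).
Solving J·Δ = −F gives Δ = (0.1176, 1.5882).
Then the next iterate is (u, v)₁ = (1.1176, -1.4118).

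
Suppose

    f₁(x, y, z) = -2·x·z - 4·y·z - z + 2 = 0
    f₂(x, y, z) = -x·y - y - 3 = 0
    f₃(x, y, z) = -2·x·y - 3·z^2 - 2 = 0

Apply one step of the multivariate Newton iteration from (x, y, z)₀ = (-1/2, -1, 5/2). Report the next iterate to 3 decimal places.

At (-1/2, -1, 5/2): F = (12.000, -2.500, -21.750).
Jacobian J = [[-2·z, -4·z, -2·x - 4·y - 1], [-y, -x - 1, 0], [-2·y, -2·x, -6·z]].
At the point, J = [[-5.000, -10.000, 4.000], [1.000, -0.500, 0.000], [2.000, 1.000, -15.000]] (det J = -179.500).
Solving J·Δ = −F gives Δ = (2.292, -0.415, -1.172).
Then the next iterate is (x, y, z)₁ = (1.792, -1.415, 1.328).

(1.792, -1.415, 1.328)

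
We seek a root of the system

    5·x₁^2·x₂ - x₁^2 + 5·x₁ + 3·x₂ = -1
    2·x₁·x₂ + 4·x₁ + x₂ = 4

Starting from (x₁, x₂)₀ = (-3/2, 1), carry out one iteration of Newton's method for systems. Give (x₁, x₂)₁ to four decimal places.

(0.7378, 1.7133)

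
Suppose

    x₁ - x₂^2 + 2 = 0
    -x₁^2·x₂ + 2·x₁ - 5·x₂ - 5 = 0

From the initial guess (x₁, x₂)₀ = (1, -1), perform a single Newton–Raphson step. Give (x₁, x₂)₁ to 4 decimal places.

At (1, -1): F = (2.0000, 3.0000).
Jacobian J = [[1, -2·x₂], [-2·x₁·x₂ + 2, -x₁^2 - 5]].
At the point, J = [[1.0000, 2.0000], [4.0000, -6.0000]] (det J = -14.0000).
Solving J·Δ = −F gives Δ = (-1.2857, -0.3571).
Then the next iterate is (x₁, x₂)₁ = (-0.2857, -1.3571).

(-0.2857, -1.3571)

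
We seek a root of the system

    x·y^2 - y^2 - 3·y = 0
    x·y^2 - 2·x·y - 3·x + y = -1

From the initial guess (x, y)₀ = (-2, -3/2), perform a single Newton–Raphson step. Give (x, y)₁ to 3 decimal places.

At (-2, -3/2): F = (-2.250, -5.000).
Jacobian J = [[y^2, 2·x·y - 2·y - 3], [y^2 - 2·y - 3, 2·x·y - 2·x + 1]].
At the point, J = [[2.250, 6.000], [2.250, 11.000]] (det J = 11.250).
Solving J·Δ = −F gives Δ = (-0.467, 0.550).
Then the next iterate is (x, y)₁ = (-2.467, -0.950).

(-2.467, -0.950)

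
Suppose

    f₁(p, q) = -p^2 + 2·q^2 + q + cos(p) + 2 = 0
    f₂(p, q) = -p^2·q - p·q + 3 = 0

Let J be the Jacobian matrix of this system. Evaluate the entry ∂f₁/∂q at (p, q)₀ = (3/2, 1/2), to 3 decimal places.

3.000

∂f₁/∂q = 4·q + 1.
At (3/2, 1/2) this is 3.000.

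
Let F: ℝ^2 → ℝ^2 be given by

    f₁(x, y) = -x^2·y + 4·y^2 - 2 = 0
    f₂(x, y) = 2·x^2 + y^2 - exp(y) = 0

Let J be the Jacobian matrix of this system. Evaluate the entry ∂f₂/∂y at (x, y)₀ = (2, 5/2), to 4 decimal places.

∂f₂/∂y = 2·y - exp(y).
At (2, 5/2) this is -7.1825.

-7.1825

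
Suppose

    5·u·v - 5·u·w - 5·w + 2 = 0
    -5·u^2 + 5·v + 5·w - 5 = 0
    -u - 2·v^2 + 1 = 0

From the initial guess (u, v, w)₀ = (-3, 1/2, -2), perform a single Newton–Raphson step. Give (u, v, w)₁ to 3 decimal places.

At (-3, 1/2, -2): F = (-25.500, -57.500, 3.500).
Jacobian J = [[5·v - 5·w, 5·u, -5·u - 5], [-10·u, 5, 5], [-1, -4·v, 0]].
At the point, J = [[12.500, -15.000, 10.000], [30.000, 5.000, 5.000], [-1.000, -2.000, 0.000]] (det J = -350.000).
Solving J·Δ = −F gives Δ = (1.307, 1.096, 2.561).
Then the next iterate is (u, v, w)₁ = (-1.693, 1.596, 0.561).

(-1.693, 1.596, 0.561)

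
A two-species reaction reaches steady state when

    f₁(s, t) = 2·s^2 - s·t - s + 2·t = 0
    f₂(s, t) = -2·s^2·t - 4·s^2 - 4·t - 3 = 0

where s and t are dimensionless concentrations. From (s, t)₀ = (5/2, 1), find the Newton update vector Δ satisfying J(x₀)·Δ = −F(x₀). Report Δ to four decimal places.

(-1.2177, -0.4830)

At (5/2, 1): F = (9.5000, -44.5000).
Jacobian J = [[4·s - t - 1, -s + 2], [-4·s·t - 8·s, -2·s^2 - 4]].
At the point, J = [[8.0000, -0.5000], [-30.0000, -16.5000]] (det J = -147.0000).
Solving J·Δ = −F gives Δ = (-1.2177, -0.4830).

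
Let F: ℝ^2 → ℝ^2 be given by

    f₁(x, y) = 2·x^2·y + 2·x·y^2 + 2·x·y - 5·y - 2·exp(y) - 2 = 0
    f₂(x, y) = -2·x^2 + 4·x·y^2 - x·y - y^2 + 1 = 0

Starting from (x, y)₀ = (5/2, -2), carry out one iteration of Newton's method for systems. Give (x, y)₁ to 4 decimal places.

At (5/2, -2): F = (-7.270671, 29.5000).
Jacobian J = [[4·x·y + 2·y^2 + 2·y, 2·x^2 + 4·x·y + 2·x - 2·exp(y) - 5], [-4·x + 4·y^2 - y, 8·x·y - x - 2·y]].
At the point, J = [[-16.0000, -7.770671], [8.0000, -38.5000]] (det J = 678.165365).
Solving J·Δ = −F gives Δ = (-0.7508, 0.6102).
Then the next iterate is (x, y)₁ = (1.7492, -1.3898).

(1.7492, -1.3898)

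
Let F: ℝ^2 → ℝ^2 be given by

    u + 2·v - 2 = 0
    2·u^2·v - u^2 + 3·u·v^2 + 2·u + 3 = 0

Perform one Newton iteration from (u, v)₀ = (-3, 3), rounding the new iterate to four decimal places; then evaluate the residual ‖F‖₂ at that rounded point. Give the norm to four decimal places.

At (-3, 3): F = (1.0000, -39.0000).
Jacobian J = [[1, 2], [4·u·v - 2·u + 3·v^2 + 2, 2·u^2 + 6·u·v]].
At the point, J = [[1.0000, 2.0000], [-1.0000, -36.0000]] (det J = -34.0000).
Solving J·Δ = −F gives Δ = (1.2353, -1.1176).
Then the next iterate is (u, v)₁ = (-1.7647, 1.8824).
Re-evaluating at (-1.7647, 1.8824): F = (0.0001, -10.678625), so ‖F‖₂ = 10.6786.

10.6786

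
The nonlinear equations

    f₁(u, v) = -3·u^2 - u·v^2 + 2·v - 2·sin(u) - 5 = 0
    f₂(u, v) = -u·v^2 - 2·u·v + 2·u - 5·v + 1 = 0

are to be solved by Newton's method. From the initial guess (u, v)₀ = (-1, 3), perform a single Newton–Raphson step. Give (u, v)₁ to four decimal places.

At (-1, 3): F = (8.682942, -1.0000).
Jacobian J = [[-6·u - v^2 - 2·cos(u), -2·u·v + 2], [-v^2 - 2·v + 2, -2·u·v - 2·u - 5]].
At the point, J = [[-4.080605, 8.0000], [-13.0000, 3.0000]] (det J = 91.758186).
Solving J·Δ = −F gives Δ = (-0.3711, -1.2746).
Then the next iterate is (u, v)₁ = (-1.3711, 1.7254).

(-1.3711, 1.7254)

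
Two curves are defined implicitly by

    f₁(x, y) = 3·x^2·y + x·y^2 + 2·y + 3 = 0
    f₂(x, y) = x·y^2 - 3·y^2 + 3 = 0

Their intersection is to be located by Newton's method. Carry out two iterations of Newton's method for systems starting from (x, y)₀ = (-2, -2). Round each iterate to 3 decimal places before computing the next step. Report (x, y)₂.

(-0.919, -0.973)

At (-2, -2): F = (-33.000, -17.000).
Jacobian J = [[6·x·y + y^2, 3·x^2 + 2·x·y + 2], [y^2, 2·x·y - 6·y]].
At the point, J = [[28.000, 22.000], [4.000, 20.000]] (det J = 472.000).
Solving J·Δ = −F gives Δ = (0.606, 0.729).
Then the next iterate is (x, y)₁ = (-1.394, -1.271).
Round to (-1.394, -1.271) and repeat: F = (-9.20348, -4.09825), J = [[12.24608, 11.37326], [1.61544, 11.16955]].
Δ = (0.475, 0.298), so (x, y)₂ = (-0.919, -0.973).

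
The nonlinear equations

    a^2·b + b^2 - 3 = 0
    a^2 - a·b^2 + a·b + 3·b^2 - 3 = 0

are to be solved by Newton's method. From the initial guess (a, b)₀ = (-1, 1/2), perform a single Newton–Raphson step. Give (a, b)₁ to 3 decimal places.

(6.500, 5.375)

At (-1, 1/2): F = (-2.250, -1.500).
Jacobian J = [[2·a·b, a^2 + 2·b], [2·a - b^2 + b, -2·a·b + a + 6·b]].
At the point, J = [[-1.000, 2.000], [-1.750, 3.000]] (det J = 0.500).
Solving J·Δ = −F gives Δ = (7.500, 4.875).
Then the next iterate is (a, b)₁ = (6.500, 5.375).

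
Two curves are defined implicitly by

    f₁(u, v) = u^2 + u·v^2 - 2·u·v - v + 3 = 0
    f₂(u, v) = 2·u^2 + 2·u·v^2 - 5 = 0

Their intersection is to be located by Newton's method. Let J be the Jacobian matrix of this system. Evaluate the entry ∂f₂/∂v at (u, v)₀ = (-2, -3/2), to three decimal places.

∂f₂/∂v = 4·u·v.
At (-2, -3/2) this is 12.000.

12.000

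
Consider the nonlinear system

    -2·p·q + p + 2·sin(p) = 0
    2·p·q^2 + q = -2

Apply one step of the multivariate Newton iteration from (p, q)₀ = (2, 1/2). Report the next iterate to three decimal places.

(12.684, -1.268)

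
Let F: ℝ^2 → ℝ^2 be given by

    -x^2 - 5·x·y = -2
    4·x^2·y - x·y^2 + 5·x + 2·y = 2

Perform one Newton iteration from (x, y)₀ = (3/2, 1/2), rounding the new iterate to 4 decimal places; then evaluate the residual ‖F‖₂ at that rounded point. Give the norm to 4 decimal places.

1.8505

At (3/2, 1/2): F = (-4.0000, 10.6250).
Jacobian J = [[-2·x - 5·y, -5·x], [8·x·y - y^2 + 5, 4·x^2 - 2·x·y + 2]].
At the point, J = [[-5.5000, -7.5000], [10.7500, 9.5000]] (det J = 28.3750).
Solving J·Δ = −F gives Δ = (-1.4692, 0.5441).
Then the next iterate is (x, y)₁ = (0.0308, 1.0441).
Re-evaluating at (0.0308, 1.0441): F = (1.838260, 0.212585), so ‖F‖₂ = 1.8505.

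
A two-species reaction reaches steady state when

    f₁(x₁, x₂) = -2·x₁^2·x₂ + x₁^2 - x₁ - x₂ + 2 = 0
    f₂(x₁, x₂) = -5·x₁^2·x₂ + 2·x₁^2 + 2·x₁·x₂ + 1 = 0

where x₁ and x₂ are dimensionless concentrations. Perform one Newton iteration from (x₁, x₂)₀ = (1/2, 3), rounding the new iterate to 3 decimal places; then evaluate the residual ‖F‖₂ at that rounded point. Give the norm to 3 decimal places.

1.929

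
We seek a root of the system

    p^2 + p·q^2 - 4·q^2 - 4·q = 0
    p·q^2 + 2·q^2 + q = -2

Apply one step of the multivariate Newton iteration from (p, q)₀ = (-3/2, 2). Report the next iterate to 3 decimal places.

(-2.180, 0.907)

At (-3/2, 2): F = (-27.750, 6.000).
Jacobian J = [[2·p + q^2, 2·p·q - 8·q - 4], [q^2, 2·p·q + 4·q + 1]].
At the point, J = [[1.000, -26.000], [4.000, 3.000]] (det J = 107.000).
Solving J·Δ = −F gives Δ = (-0.680, -1.093).
Then the next iterate is (p, q)₁ = (-2.180, 0.907).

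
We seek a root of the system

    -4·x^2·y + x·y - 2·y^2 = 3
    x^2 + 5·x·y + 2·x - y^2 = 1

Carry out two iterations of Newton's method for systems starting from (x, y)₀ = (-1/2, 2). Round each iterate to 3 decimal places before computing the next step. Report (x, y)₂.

(-0.344, -0.522)

At (-1/2, 2): F = (-14.000, -10.750).
Jacobian J = [[-8·x·y + y, -4·x^2 + x - 4·y], [2·x + 5·y + 2, 5·x - 2·y]].
At the point, J = [[10.000, -9.500], [11.000, -6.500]] (det J = 39.500).
Solving J·Δ = −F gives Δ = (0.282, -1.177).
Then the next iterate is (x, y)₁ = (-0.218, 0.823).
Round to (-0.218, 0.823) and repeat: F = (-4.69052, -2.96288), J = [[2.25831, -3.70010], [5.679, -2.736]].
Δ = (-0.126, -1.345), so (x, y)₂ = (-0.344, -0.522).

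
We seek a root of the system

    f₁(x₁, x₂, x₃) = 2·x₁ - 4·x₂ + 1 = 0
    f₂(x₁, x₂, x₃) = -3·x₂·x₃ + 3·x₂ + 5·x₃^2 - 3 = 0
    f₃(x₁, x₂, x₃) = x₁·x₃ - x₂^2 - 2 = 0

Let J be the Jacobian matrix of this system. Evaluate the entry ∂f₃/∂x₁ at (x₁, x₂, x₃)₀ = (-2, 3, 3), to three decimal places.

∂f₃/∂x₁ = x₃.
At (-2, 3, 3) this is 3.000.

3.000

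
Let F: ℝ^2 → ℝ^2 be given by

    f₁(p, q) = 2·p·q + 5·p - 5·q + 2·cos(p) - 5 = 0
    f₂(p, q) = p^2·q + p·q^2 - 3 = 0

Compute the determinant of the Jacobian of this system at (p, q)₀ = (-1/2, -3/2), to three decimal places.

J = [[2·q - 2·sin(p) + 5, 2·p - 5], [2·p·q + q^2, p^2 + 2·p·q]].
At the point, J = [[2.95885, -6.000], [3.750, 1.750]].
det J = 27.678.

27.678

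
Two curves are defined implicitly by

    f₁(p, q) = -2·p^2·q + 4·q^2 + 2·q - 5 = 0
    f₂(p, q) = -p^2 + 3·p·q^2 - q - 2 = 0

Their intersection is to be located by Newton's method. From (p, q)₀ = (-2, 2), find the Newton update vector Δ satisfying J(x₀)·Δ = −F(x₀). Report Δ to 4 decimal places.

(0.6161, -0.8857)

At (-2, 2): F = (-1.0000, -32.0000).
Jacobian J = [[-4·p·q, -2·p^2 + 8·q + 2], [-2·p + 3·q^2, 6·p·q - 1]].
At the point, J = [[16.0000, 10.0000], [16.0000, -25.0000]] (det J = -560.0000).
Solving J·Δ = −F gives Δ = (0.6161, -0.8857).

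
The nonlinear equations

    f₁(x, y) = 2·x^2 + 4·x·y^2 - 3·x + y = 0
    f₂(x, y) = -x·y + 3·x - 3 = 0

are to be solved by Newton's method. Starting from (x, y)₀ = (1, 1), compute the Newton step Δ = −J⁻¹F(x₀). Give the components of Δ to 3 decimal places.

At (1, 1): F = (4.000, -1.000).
Jacobian J = [[4·x + 4·y^2 - 3, 8·x·y + 1], [-y + 3, -x]].
At the point, J = [[5.000, 9.000], [2.000, -1.000]] (det J = -23.000).
Solving J·Δ = −F gives Δ = (0.217, -0.565).

(0.217, -0.565)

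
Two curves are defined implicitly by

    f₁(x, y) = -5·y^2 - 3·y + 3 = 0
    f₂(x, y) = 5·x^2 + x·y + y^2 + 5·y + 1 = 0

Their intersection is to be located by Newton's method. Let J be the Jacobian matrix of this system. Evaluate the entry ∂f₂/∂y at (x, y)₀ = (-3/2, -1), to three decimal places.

1.500

∂f₂/∂y = x + 2·y + 5.
At (-3/2, -1) this is 1.500.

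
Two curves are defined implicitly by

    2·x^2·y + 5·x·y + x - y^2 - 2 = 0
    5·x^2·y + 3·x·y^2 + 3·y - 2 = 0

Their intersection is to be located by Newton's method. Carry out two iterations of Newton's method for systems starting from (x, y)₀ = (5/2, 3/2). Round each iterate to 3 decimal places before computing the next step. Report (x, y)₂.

(0.614, 0.969)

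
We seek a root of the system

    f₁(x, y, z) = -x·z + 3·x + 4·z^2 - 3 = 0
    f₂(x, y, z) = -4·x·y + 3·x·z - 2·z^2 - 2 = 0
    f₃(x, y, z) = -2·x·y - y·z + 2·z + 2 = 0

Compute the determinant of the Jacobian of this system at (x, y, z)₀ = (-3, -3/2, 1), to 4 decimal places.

J = [[-z + 3, 0, -x + 8·z], [-4·y + 3·z, -4·x, 3·x - 4·z], [-2·y, -2·x - z, -y + 2]].
At the point, J = [[2.0000, 0.0000, 11.0000], [9.0000, 12.0000, -13.0000], [3.0000, 5.0000, 3.5000]].
det J = 313.0000.

313.0000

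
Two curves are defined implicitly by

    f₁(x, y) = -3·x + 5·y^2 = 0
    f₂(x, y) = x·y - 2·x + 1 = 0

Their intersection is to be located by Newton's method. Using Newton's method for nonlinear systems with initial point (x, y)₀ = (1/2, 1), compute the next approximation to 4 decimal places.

(0.8824, 0.7647)

At (1/2, 1): F = (3.5000, 0.5000).
Jacobian J = [[-3, 10·y], [y - 2, x]].
At the point, J = [[-3.0000, 10.0000], [-1.0000, 0.5000]] (det J = 8.5000).
Solving J·Δ = −F gives Δ = (0.3824, -0.2353).
Then the next iterate is (x, y)₁ = (0.8824, 0.7647).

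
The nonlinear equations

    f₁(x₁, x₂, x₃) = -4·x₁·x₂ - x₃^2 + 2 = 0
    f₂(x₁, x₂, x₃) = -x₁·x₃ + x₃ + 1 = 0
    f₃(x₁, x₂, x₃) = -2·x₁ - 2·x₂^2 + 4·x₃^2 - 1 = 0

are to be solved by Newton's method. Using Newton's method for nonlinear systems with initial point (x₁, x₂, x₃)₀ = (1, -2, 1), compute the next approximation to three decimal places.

At (1, -2, 1): F = (9.000, 1.000, -7.000).
Jacobian J = [[-4·x₂, -4·x₁, -2·x₃], [-x₃, 0, -x₁ + 1], [-2, -4·x₂, 8·x₃]].
At the point, J = [[8.000, -4.000, -2.000], [-1.000, 0.000, 0.000], [-2.000, 8.000, 8.000]] (det J = -16.000).
Solving J·Δ = −F gives Δ = (1.000, 7.375, -6.250).
Then the next iterate is (x₁, x₂, x₃)₁ = (2.000, 5.375, -5.250).

(2.000, 5.375, -5.250)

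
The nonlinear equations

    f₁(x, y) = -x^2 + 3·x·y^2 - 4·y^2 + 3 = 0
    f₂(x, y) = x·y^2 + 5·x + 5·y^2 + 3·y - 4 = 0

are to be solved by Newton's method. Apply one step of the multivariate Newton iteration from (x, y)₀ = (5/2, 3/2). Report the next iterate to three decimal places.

(-3.714, 2.095)

At (5/2, 3/2): F = (4.625, 29.875).
Jacobian J = [[-2·x + 3·y^2, 6·x·y - 8·y], [y^2 + 5, 2·x·y + 10·y + 3]].
At the point, J = [[1.750, 10.500], [7.250, 25.500]] (det J = -31.500).
Solving J·Δ = −F gives Δ = (-6.214, 0.595).
Then the next iterate is (x, y)₁ = (-3.714, 2.095).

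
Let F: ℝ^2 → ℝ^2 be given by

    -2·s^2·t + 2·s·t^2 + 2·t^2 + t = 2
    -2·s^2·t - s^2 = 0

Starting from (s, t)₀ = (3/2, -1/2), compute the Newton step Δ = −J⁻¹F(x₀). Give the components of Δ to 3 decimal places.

At (3/2, -1/2): F = (1.000, 0.000).
Jacobian J = [[-4·s·t + 2·t^2, -2·s^2 + 4·s·t + 4·t + 1], [-4·s·t - 2·s, -2·s^2]].
At the point, J = [[3.500, -8.500], [0.000, -4.500]] (det J = -15.750).
Solving J·Δ = −F gives Δ = (-0.286, 0.000).

(-0.286, 0.000)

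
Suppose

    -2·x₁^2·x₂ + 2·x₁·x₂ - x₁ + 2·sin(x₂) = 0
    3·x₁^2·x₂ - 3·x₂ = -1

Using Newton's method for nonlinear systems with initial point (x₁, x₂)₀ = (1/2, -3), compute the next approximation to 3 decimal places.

At (1/2, -3): F = (-2.28224, 7.750).
Jacobian J = [[-4·x₁·x₂ + 2·x₂ - 1, -2·x₁^2 + 2·x₁ + 2·cos(x₂)], [6·x₁·x₂, 3·x₁^2 - 3]].
At the point, J = [[-1.000, -1.47998], [-9.000, -2.250]] (det J = -11.06986).
Solving J·Δ = −F gives Δ = (1.500, -2.556).
Then the next iterate is (x₁, x₂)₁ = (2.000, -5.556).

(2.000, -5.556)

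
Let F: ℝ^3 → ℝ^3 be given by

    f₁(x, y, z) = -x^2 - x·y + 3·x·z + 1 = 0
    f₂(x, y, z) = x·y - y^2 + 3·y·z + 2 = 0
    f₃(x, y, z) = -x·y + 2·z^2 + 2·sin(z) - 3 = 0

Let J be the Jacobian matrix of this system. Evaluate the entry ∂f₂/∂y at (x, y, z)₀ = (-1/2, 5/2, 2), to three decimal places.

∂f₂/∂y = x - 2·y + 3·z.
At (-1/2, 5/2, 2) this is 0.500.

0.500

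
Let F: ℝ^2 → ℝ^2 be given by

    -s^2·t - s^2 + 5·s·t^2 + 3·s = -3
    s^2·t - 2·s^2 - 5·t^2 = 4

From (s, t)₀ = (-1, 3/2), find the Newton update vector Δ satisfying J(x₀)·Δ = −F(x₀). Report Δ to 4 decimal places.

(-0.2347, -1.1418)

At (-1, 3/2): F = (-13.7500, -15.7500).
Jacobian J = [[-2·s·t - 2·s + 5·t^2 + 3, -s^2 + 10·s·t], [2·s·t - 4·s, s^2 - 10·t]].
At the point, J = [[19.2500, -16.0000], [1.0000, -14.0000]] (det J = -253.5000).
Solving J·Δ = −F gives Δ = (-0.2347, -1.1418).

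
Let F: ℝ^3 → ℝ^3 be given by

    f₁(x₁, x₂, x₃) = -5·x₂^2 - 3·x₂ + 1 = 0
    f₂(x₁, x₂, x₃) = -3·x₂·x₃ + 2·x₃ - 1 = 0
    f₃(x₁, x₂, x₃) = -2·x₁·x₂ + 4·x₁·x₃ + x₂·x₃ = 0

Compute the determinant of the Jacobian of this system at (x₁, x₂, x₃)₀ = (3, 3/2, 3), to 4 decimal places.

405.0000

J = [[0, -10·x₂ - 3, 0], [0, -3·x₃, -3·x₂ + 2], [-2·x₂ + 4·x₃, -2·x₁ + x₃, 4·x₁ + x₂]].
At the point, J = [[0.0000, -18.0000, 0.0000], [0.0000, -9.0000, -2.5000], [9.0000, -3.0000, 13.5000]].
det J = 405.0000.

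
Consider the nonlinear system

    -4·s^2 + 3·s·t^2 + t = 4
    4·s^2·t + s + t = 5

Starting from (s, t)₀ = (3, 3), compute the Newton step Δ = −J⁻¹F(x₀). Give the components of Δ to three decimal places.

(-1.119, -0.739)

At (3, 3): F = (44.000, 109.000).
Jacobian J = [[-8·s + 3·t^2, 6·s·t + 1], [8·s·t + 1, 4·s^2 + 1]].
At the point, J = [[3.000, 55.000], [73.000, 37.000]] (det J = -3904.000).
Solving J·Δ = −F gives Δ = (-1.119, -0.739).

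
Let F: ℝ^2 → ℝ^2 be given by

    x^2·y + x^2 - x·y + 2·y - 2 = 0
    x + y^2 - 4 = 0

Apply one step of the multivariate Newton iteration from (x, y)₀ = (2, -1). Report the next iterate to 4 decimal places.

(3.3333, -0.8333)

At (2, -1): F = (-2.0000, -1.0000).
Jacobian J = [[2·x·y + 2·x - y, x^2 - x + 2], [1, 2·y]].
At the point, J = [[1.0000, 4.0000], [1.0000, -2.0000]] (det J = -6.0000).
Solving J·Δ = −F gives Δ = (1.3333, 0.1667).
Then the next iterate is (x, y)₁ = (3.3333, -0.8333).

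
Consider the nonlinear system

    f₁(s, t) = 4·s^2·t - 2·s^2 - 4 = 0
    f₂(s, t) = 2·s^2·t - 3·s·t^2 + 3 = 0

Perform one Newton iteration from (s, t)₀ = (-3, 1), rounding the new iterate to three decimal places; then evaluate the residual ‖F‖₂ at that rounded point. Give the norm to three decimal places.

At (-3, 1): F = (14.000, 30.000).
Jacobian J = [[8·s·t - 4·s, 4·s^2], [4·s·t - 3·t^2, 2·s^2 - 6·s·t]].
At the point, J = [[-12.000, 36.000], [-15.000, 36.000]] (det J = 108.000).
Solving J·Δ = −F gives Δ = (5.333, 1.389).
Then the next iterate is (s, t)₁ = (2.333, 2.389).
Re-evaluating at (2.333, 2.389): F = (37.12647, -10.93942), so ‖F‖₂ = 38.705.

38.705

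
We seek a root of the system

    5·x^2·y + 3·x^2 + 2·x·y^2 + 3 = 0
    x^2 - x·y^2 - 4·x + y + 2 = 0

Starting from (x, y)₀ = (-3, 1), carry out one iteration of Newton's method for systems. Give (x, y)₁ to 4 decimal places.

(6.9512, 12.7805)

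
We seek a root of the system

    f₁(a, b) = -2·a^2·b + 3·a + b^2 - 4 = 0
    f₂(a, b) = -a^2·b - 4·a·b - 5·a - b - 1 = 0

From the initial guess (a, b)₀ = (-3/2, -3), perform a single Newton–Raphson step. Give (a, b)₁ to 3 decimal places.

(-1.177, -2.129)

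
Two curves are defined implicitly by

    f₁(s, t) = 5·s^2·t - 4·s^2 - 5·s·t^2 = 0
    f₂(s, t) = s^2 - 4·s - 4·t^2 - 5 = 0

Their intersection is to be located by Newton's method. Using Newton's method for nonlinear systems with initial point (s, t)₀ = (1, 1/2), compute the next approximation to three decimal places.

At (1, 1/2): F = (-2.750, -9.000).
Jacobian J = [[10·s·t - 8·s - 5·t^2, 5·s^2 - 10·s·t], [2·s - 4, -8·t]].
At the point, J = [[-4.250, 0.000], [-2.000, -4.000]] (det J = 17.000).
Solving J·Δ = −F gives Δ = (-0.647, -1.926).
Then the next iterate is (s, t)₁ = (0.353, -1.426).

(0.353, -1.426)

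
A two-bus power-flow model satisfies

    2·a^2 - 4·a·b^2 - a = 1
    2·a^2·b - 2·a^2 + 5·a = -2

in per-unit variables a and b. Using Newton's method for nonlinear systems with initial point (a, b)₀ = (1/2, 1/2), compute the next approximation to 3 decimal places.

(-0.469, -0.250)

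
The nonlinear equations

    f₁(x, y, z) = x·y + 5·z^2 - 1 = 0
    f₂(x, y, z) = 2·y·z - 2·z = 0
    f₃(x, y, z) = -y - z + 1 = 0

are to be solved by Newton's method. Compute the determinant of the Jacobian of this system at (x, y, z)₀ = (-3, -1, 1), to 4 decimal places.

6.0000

J = [[y, x, 10·z], [0, 2·z, 2·y - 2], [0, -1, -1]].
At the point, J = [[-1.0000, -3.0000, 10.0000], [0.0000, 2.0000, -4.0000], [0.0000, -1.0000, -1.0000]].
det J = 6.0000.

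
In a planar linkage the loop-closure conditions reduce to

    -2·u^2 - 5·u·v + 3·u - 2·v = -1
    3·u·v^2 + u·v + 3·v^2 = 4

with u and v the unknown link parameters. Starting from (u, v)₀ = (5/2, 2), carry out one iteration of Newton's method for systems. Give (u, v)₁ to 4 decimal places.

(0.9734, 1.5140)

At (5/2, 2): F = (-33.0000, 43.0000).
Jacobian J = [[-4·u - 5·v + 3, -5·u - 2], [3·v^2 + v, 6·u·v + u + 6·v]].
At the point, J = [[-17.0000, -14.5000], [14.0000, 44.5000]] (det J = -553.5000).
Solving J·Δ = −F gives Δ = (-1.5266, -0.4860).
Then the next iterate is (u, v)₁ = (0.9734, 1.5140).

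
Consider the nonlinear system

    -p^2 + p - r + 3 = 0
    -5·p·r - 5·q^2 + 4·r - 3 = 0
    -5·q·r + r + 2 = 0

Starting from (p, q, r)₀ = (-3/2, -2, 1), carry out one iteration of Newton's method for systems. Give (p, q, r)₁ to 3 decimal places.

(-1.239, -0.954, 0.294)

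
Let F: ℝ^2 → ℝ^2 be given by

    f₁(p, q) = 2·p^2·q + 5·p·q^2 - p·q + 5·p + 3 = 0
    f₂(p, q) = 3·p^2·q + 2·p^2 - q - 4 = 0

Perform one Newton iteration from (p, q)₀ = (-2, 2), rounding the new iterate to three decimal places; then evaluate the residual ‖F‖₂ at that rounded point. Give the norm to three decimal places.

10.674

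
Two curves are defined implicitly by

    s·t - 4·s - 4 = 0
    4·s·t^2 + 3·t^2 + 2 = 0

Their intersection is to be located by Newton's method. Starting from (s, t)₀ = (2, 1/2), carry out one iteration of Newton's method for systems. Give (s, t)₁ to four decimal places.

At (2, 1/2): F = (-11.0000, 4.7500).
Jacobian J = [[t - 4, s], [4·t^2, 8·s·t + 6·t]].
At the point, J = [[-3.5000, 2.0000], [1.0000, 11.0000]] (det J = -40.5000).
Solving J·Δ = −F gives Δ = (-3.2222, -0.1389).
Then the next iterate is (s, t)₁ = (-1.2222, 0.3611).

(-1.2222, 0.3611)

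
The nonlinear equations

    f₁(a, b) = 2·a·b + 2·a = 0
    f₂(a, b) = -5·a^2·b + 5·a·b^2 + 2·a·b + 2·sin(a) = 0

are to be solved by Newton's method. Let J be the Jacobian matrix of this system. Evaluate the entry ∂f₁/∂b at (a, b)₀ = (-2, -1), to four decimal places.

-4.0000

∂f₁/∂b = 2·a.
At (-2, -1) this is -4.0000.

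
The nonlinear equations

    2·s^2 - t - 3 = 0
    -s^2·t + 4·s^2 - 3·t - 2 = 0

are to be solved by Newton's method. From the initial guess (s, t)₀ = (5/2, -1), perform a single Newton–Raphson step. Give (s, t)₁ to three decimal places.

(1.539, -0.111)

At (5/2, -1): F = (10.500, 32.250).
Jacobian J = [[4·s, -1], [-2·s·t + 8·s, -s^2 - 3]].
At the point, J = [[10.000, -1.000], [25.000, -9.250]] (det J = -67.500).
Solving J·Δ = −F gives Δ = (-0.961, 0.889).
Then the next iterate is (s, t)₁ = (1.539, -0.111).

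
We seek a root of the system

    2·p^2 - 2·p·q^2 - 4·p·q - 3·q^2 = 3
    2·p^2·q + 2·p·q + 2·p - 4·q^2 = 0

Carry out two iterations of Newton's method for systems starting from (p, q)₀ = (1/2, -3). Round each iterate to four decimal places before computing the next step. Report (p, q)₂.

At (1/2, -3): F = (-32.5000, -39.5000).
Jacobian J = [[4·p - 2·q^2 - 4·q, -4·p·q - 4·p - 6·q], [4·p·q + 2·q + 2, 2·p^2 + 2·p - 8·q]].
At the point, J = [[-4.0000, 22.0000], [-10.0000, 25.5000]] (det J = 118.0000).
Solving J·Δ = −F gives Δ = (-0.3411, 1.4153).
Then the next iterate is (p, q)₁ = (0.1589, -1.5847).
Round to (0.1589, -1.5847) and repeat: F = (-10.274171, -10.310939), J = [[1.951852, 9.879835], [-2.176635, 13.045898]].
Δ = (0.6848, 0.9046), so (p, q)₂ = (0.8437, -0.6801).

(0.8437, -0.6801)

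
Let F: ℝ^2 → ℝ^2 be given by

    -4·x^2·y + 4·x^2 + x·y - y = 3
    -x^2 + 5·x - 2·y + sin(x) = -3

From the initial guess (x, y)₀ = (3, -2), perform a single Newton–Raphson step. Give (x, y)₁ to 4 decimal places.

At (3, -2): F = (101.0000, 13.141120).
Jacobian J = [[-8·x·y + 8·x + y, -4·x^2 + x - 1], [-2·x + cos(x) + 5, -2]].
At the point, J = [[70.0000, -34.0000], [-1.989992, -2.0000]] (det J = -207.659745).
Solving J·Δ = −F gives Δ = (1.1788, 5.3976).
Then the next iterate is (x, y)₁ = (4.1788, 3.3976).

(4.1788, 3.3976)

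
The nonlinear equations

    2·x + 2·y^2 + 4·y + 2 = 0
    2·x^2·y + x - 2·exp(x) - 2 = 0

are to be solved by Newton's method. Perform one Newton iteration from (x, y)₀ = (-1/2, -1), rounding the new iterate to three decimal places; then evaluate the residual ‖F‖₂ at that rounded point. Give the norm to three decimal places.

88.243

At (-1/2, -1): F = (-1.000, -4.21306).
Jacobian J = [[2, 4·y + 4], [4·x·y - 2·exp(x) + 1, 2·x^2]].
At the point, J = [[2.000, 0.000], [1.78694, 0.500]] (det J = 1.000).
Solving J·Δ = −F gives Δ = (0.500, 6.639).
Then the next iterate is (x, y)₁ = (0.000, 5.639).
Re-evaluating at (0.000, 5.639): F = (88.15264, -4.000), so ‖F‖₂ = 88.243.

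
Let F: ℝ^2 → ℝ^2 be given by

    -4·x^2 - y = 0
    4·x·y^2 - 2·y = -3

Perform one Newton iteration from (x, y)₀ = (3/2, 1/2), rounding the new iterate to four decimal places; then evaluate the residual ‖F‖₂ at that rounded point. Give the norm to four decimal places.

4.1066

At (3/2, 1/2): F = (-9.5000, 3.5000).
Jacobian J = [[-8·x, -1], [4·y^2, 8·x·y - 2]].
At the point, J = [[-12.0000, -1.0000], [1.0000, 4.0000]] (det J = -47.0000).
Solving J·Δ = −F gives Δ = (-0.7340, -0.6915).
Then the next iterate is (x, y)₁ = (0.7660, -0.1915).
Re-evaluating at (0.7660, -0.1915): F = (-2.155524, 3.495364), so ‖F‖₂ = 4.1066.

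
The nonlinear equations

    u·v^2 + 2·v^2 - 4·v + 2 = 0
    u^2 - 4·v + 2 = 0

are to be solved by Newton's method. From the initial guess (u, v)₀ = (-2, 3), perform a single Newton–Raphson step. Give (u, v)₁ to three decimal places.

At (-2, 3): F = (-10.000, -6.000).
Jacobian J = [[v^2, 2·u·v + 4·v - 4], [2·u, -4]].
At the point, J = [[9.000, -4.000], [-4.000, -4.000]] (det J = -52.000).
Solving J·Δ = −F gives Δ = (0.308, -1.808).
Then the next iterate is (u, v)₁ = (-1.692, 1.192).

(-1.692, 1.192)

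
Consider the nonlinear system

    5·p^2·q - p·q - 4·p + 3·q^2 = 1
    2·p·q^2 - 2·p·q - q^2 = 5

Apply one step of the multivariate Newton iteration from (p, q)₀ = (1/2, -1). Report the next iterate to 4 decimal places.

At (1/2, -1): F = (-0.7500, -4.0000).
Jacobian J = [[10·p·q - q - 4, 5·p^2 - p + 6·q], [2·q^2 - 2·q, 4·p·q - 2·p - 2·q]].
At the point, J = [[-8.0000, -5.2500], [4.0000, -1.0000]] (det J = 29.0000).
Solving J·Δ = −F gives Δ = (0.6983, -1.2069).
Then the next iterate is (p, q)₁ = (1.1983, -2.2069).

(1.1983, -2.2069)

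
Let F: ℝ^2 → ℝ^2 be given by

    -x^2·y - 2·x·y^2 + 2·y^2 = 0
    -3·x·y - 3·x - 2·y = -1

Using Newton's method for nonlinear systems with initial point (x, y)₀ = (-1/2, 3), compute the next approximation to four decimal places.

At (-1/2, 3): F = (26.2500, 1.0000).
Jacobian J = [[-2·x·y - 2·y^2, -x^2 - 4·x·y + 4·y], [-3·y - 3, -3·x - 2]].
At the point, J = [[-15.0000, 17.7500], [-12.0000, -0.5000]] (det J = 220.5000).
Solving J·Δ = −F gives Δ = (0.1400, -1.3605).
Then the next iterate is (x, y)₁ = (-0.3600, 1.6395).

(-0.3600, 1.6395)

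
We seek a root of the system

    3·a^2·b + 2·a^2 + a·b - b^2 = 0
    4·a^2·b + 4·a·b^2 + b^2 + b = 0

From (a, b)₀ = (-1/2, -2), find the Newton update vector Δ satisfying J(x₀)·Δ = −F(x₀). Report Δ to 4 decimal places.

(0.1111, 0.8889)

At (-1/2, -2): F = (-4.0000, -8.0000).
Jacobian J = [[6·a·b + 4·a + b, 3·a^2 + a - 2·b], [8·a·b + 4·b^2, 4·a^2 + 8·a·b + 2·b + 1]].
At the point, J = [[2.0000, 4.2500], [24.0000, 6.0000]] (det J = -90.0000).
Solving J·Δ = −F gives Δ = (0.1111, 0.8889).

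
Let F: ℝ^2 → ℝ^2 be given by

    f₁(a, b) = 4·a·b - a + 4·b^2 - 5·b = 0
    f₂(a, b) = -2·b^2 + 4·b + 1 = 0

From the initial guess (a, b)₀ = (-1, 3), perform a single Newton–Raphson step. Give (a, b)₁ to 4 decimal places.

(-1.0568, 2.3750)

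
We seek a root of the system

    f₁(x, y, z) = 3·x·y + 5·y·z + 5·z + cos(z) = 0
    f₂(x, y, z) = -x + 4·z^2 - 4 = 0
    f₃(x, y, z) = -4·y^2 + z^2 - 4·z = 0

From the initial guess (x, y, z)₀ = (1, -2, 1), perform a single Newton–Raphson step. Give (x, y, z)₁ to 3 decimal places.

At (1, -2, 1): F = (-10.45970, -1.000, -19.000).
Jacobian J = [[3·y, 3·x + 5·z, 5·y - sin(z) + 5], [-1, 0, 8·z], [0, -8·y, 2·z - 4]].
At the point, J = [[-6.000, 8.000, -5.84147], [-1.000, 0.000, 8.000], [0.000, 16.000, -2.000]] (det J = 845.46354).
Solving J·Δ = −F gives Δ = (-0.237, 1.199, 0.095).
Then the next iterate is (x, y, z)₁ = (0.763, -0.801, 1.095).

(0.763, -0.801, 1.095)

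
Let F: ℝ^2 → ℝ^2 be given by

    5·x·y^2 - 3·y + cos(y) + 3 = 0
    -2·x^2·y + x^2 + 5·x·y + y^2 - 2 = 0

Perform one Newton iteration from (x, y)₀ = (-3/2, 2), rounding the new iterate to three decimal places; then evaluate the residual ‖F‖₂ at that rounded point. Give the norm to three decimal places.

At (-3/2, 2): F = (-33.41615, -19.750).
Jacobian J = [[5·y^2, 10·x·y - sin(y) - 3], [-4·x·y + 2·x + 5·y, -2·x^2 + 5·x + 2·y]].
At the point, J = [[20.000, -33.90930], [19.000, -8.000]] (det J = 484.27665).
Solving J·Δ = −F gives Δ = (0.831, -0.495).
Then the next iterate is (x, y)₁ = (-0.669, 1.505).
Re-evaluating at (-0.669, 1.505): F = (-9.02576, -5.66880), so ‖F‖₂ = 10.658.

10.658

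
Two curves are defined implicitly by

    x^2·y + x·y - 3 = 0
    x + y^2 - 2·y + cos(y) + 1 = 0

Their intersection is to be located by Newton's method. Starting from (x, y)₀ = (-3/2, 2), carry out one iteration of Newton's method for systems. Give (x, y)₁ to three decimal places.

(-1.686, 3.010)

At (-3/2, 2): F = (-1.500, -0.91615).
Jacobian J = [[2·x·y + y, x^2 + x], [1, 2·y - sin(y) - 2]].
At the point, J = [[-4.000, 0.750], [1.000, 1.09070]] (det J = -5.11281).
Solving J·Δ = −F gives Δ = (-0.186, 1.010).
Then the next iterate is (x, y)₁ = (-1.686, 3.010).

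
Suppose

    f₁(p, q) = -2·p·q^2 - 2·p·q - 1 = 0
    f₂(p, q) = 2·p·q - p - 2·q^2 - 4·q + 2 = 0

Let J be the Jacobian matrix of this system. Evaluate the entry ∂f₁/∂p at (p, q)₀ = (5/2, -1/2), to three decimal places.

0.500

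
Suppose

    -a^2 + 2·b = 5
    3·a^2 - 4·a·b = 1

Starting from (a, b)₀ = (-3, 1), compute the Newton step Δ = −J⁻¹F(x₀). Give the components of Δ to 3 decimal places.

(1.897, 0.310)

At (-3, 1): F = (-12.000, 38.000).
Jacobian J = [[-2·a, 2], [6·a - 4·b, -4·a]].
At the point, J = [[6.000, 2.000], [-22.000, 12.000]] (det J = 116.000).
Solving J·Δ = −F gives Δ = (1.897, 0.310).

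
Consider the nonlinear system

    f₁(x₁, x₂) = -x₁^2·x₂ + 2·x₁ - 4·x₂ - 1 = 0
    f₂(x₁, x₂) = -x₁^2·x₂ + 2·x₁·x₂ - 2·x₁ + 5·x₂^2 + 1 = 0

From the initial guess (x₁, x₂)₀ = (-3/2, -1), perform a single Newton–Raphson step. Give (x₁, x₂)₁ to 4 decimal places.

At (-3/2, -1): F = (2.2500, 14.2500).
Jacobian J = [[-2·x₁·x₂ + 2, -x₁^2 - 4], [-2·x₁·x₂ + 2·x₂ - 2, -x₁^2 + 2·x₁ + 10·x₂]].
At the point, J = [[-1.0000, -6.2500], [-7.0000, -15.2500]] (det J = -28.5000).
Solving J·Δ = −F gives Δ = (1.9211, 0.0526).
Then the next iterate is (x₁, x₂)₁ = (0.4211, -0.9474).

(0.4211, -0.9474)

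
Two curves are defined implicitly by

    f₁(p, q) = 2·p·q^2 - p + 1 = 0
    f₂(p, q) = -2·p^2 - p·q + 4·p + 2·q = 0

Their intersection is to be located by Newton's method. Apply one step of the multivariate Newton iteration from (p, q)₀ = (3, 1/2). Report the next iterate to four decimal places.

(2.2330, 0.5194)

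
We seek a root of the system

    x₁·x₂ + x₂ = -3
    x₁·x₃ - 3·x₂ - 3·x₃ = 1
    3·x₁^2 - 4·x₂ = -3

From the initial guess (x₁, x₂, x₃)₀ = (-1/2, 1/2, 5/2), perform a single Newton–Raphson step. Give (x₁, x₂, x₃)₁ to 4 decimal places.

At (-1/2, 1/2, 5/2): F = (3.2500, -11.2500, 1.7500).
Jacobian J = [[x₂, x₁ + 1, 0], [x₃, -3, x₁ - 3], [6·x₁, -4, 0]].
At the point, J = [[0.5000, 0.5000, 0.0000], [2.5000, -3.0000, -3.5000], [-3.0000, -4.0000, 0.0000]] (det J = -1.7500).
Solving J·Δ = −F gives Δ = (-27.7500, 21.2500, -41.2500).
Then the next iterate is (x₁, x₂, x₃)₁ = (-28.2500, 21.7500, -38.7500).

(-28.2500, 21.7500, -38.7500)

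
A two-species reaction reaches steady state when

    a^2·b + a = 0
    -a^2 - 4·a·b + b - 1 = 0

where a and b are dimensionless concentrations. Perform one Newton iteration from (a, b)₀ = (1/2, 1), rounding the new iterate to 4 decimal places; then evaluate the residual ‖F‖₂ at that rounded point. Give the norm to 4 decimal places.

1.0915

At (1/2, 1): F = (0.7500, -2.2500).
Jacobian J = [[2·a·b + 1, a^2], [-2·a - 4·b, -4·a + 1]].
At the point, J = [[2.0000, 0.2500], [-5.0000, -1.0000]] (det J = -0.7500).
Solving J·Δ = −F gives Δ = (-0.2500, -1.0000).
Then the next iterate is (a, b)₁ = (0.2500, 0.0000).
Re-evaluating at (0.2500, 0.0000): F = (0.2500, -1.0625), so ‖F‖₂ = 1.0915.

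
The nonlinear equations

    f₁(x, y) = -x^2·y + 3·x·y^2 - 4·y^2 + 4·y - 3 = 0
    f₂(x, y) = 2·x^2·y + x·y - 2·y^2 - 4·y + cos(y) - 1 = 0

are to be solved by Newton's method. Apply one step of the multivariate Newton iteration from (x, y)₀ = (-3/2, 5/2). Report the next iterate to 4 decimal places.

(-1.6037, 1.1632)

At (-3/2, 5/2): F = (-51.7500, -16.801144).
Jacobian J = [[-2·x·y + 3·y^2, -x^2 + 6·x·y - 8·y + 4], [4·x·y + y, 2·x^2 + x - 4·y - sin(y) - 4]].
At the point, J = [[26.2500, -40.7500], [-12.5000, -11.598472]] (det J = -813.834894).
Solving J·Δ = −F gives Δ = (-0.1037, -1.3368).
Then the next iterate is (x, y)₁ = (-1.6037, 1.1632).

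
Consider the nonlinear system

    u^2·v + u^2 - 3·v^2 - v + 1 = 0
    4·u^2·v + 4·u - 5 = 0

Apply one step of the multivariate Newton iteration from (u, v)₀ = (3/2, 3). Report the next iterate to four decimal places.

At (3/2, 3): F = (-20.0000, 28.0000).
Jacobian J = [[2·u·v + 2·u, u^2 - 6·v - 1], [8·u·v + 4, 4·u^2]].
At the point, J = [[12.0000, -16.7500], [40.0000, 9.0000]] (det J = 778.0000).
Solving J·Δ = −F gives Δ = (-0.3715, -1.4602).
Then the next iterate is (u, v)₁ = (1.1285, 1.5398).

(1.1285, 1.5398)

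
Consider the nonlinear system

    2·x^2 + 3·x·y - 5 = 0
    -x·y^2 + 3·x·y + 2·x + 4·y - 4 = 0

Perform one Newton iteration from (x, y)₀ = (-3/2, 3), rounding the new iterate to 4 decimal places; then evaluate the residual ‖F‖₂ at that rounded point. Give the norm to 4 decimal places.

9.9105

At (-3/2, 3): F = (-14.0000, 5.0000).
Jacobian J = [[4·x + 3·y, 3·x], [-y^2 + 3·y + 2, -2·x·y + 3·x + 4]].
At the point, J = [[3.0000, -4.5000], [2.0000, 8.5000]] (det J = 34.5000).
Solving J·Δ = −F gives Δ = (2.7971, -1.2464).
Then the next iterate is (x, y)₁ = (1.2971, 1.7536).
Re-evaluating at (1.2971, 1.7536): F = (5.188720, 8.443655), so ‖F‖₂ = 9.9105.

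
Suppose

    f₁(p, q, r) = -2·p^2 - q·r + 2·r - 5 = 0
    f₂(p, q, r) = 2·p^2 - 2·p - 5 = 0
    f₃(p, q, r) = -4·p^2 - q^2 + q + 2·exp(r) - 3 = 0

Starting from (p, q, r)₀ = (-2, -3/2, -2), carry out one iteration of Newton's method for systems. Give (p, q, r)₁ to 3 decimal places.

(-1.300, 1.144, 0.604)

At (-2, -3/2, -2): F = (-20.000, 7.000, -22.47933).
Jacobian J = [[-4·p, -r, -q + 2], [4·p - 2, 0, 0], [-8·p, -2·q + 1, 2·exp(r)]].
At the point, J = [[8.000, 2.000, 3.500], [-10.000, 0.000, 0.000], [16.000, 4.000, 0.27067]] (det J = -134.58659).
Solving J·Δ = −F gives Δ = (0.700, 2.644, 2.604).
Then the next iterate is (p, q, r)₁ = (-1.300, 1.144, 0.604).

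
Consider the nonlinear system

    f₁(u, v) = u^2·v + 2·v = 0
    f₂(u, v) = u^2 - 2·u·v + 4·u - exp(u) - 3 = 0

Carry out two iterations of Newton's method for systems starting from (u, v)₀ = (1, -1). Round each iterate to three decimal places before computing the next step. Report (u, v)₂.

(1.226, -0.004)

At (1, -1): F = (-3.000, 1.28172).
Jacobian J = [[2·u·v, u^2 + 2], [2·u - 2·v - exp(u) + 4, -2·u]].
At the point, J = [[-2.000, 3.000], [5.28172, -2.000]] (det J = -11.84515).
Solving J·Δ = −F gives Δ = (0.182, 1.121).
Then the next iterate is (u, v)₁ = (1.182, 0.121).
Round to (1.182, 0.121) and repeat: F = (0.41105, -0.42181), J = [[0.28604, 3.39712], [2.86111, -2.364]].
Δ = (0.044, -0.125), so (u, v)₂ = (1.226, -0.004).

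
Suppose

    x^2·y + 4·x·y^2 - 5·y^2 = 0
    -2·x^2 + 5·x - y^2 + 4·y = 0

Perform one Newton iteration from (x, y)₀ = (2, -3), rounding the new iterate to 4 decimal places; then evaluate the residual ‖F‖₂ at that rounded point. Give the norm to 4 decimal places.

At (2, -3): F = (15.0000, -19.0000).
Jacobian J = [[2·x·y + 4·y^2, x^2 + 8·x·y - 10·y], [-4·x + 5, -2·y + 4]].
At the point, J = [[24.0000, -14.0000], [-3.0000, 10.0000]] (det J = 198.0000).
Solving J·Δ = −F gives Δ = (0.5859, 2.0758).
Then the next iterate is (x, y)₁ = (2.5859, -0.9242).
Re-evaluating at (2.5859, -0.9242): F = (-1.615801, -4.995203), so ‖F‖₂ = 5.2500.

5.2500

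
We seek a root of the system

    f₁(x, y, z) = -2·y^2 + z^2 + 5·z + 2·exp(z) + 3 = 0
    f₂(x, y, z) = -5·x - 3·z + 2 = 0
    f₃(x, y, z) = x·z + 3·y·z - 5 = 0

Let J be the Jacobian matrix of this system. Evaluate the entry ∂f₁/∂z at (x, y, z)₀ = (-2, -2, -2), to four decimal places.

1.2707

∂f₁/∂z = 2·z + 2·exp(z) + 5.
At (-2, -2, -2) this is 1.2707.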